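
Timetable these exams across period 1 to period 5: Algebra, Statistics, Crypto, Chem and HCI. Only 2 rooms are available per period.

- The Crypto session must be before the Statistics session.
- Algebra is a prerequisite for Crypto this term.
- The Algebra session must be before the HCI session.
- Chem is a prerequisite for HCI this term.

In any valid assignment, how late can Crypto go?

period 4

Precedence pushes Crypto to at least period 2; downstream work caps Crypto at period 4.
Crypto at period 4 is achievable: Chem in period 1, HCI in period 2, Crypto in period 4, Algebra in period 1, Statistics in period 5.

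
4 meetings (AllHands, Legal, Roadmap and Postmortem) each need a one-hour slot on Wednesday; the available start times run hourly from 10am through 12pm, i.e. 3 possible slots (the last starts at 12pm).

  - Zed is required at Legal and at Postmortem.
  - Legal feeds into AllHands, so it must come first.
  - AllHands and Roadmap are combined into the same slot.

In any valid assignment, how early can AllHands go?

Precedence pushes AllHands to at least 11am.
AllHands at 11am is achievable: AllHands -> 11am; Roadmap -> 11am; Legal -> 10am; Postmortem -> 11am.

11am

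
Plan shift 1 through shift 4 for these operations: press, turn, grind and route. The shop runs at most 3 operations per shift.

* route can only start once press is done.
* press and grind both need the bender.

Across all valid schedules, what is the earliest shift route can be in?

shift 2

Precedence pushes route to at least shift 2.
route at shift 2 is achievable: route=shift 2, press=shift 1, grind=shift 2, turn=shift 1.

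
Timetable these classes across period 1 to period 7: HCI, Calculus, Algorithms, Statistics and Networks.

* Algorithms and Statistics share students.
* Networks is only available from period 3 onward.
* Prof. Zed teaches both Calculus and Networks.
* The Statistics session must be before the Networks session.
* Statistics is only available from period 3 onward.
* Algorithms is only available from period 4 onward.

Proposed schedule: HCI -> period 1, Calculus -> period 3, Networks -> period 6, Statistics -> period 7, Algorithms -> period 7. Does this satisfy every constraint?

Statistics is only available from period 3 onward — holds.
Algorithms is only available from period 4 onward — holds.
Networks is only available from period 3 onward — holds.
Algorithms and Statistics share students — violated.
The Statistics session must be before the Networks session — violated.
Prof. Zed teaches both Calculus and Networks — holds.

Invalid. The Statistics session must be before the Networks session.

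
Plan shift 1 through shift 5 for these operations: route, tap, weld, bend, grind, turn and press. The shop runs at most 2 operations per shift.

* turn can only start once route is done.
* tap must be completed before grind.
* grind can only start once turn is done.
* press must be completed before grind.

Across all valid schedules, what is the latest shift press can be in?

Downstream work caps press at shift 4.
press at shift 4 is achievable: bend in shift 3; route in shift 1; turn in shift 2; grind in shift 5; tap in shift 1; weld in shift 2; press in shift 4.

shift 4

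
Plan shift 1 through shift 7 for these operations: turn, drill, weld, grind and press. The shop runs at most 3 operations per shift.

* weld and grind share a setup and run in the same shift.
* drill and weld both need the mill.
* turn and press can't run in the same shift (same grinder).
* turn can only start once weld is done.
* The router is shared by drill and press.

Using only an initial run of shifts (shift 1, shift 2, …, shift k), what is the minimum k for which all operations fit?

2 shifts

The precedence chain requires at least 2 distinct shifts.
With at most 3 per shift and 5 operations, at least 2 shifts are needed.
2 works (last occupied shift: shift 2): for example weld in shift 1, press in shift 1, turn in shift 2, drill in shift 2, grind in shift 1.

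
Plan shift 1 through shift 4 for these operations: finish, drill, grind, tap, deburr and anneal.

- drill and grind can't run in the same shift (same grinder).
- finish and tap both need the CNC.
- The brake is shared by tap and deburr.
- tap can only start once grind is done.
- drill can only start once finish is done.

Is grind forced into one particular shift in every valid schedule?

No

grind can be shift 1 (e.g. finish in shift 1; deburr in shift 1; tap in shift 2; grind in shift 1; anneal in shift 1; drill in shift 2) or shift 2 (e.g. anneal -> shift 1; grind -> shift 2; drill -> shift 3; deburr -> shift 1; tap -> shift 3; finish -> shift 1).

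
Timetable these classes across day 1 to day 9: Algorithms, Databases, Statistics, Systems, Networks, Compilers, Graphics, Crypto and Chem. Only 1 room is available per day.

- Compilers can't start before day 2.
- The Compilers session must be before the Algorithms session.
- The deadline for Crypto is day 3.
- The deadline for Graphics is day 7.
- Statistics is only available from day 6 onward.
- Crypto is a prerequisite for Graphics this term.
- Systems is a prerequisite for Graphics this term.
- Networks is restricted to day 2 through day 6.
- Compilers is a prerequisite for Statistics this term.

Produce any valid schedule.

Networks=day 2; Graphics=day 4; Statistics=day 6; Crypto=day 1; Systems=day 3; Databases=day 8; Compilers=day 5; Algorithms=day 7; Chem=day 9

Checking: Systems(day 3) before Graphics(day 4); Crypto(day 1) before Graphics(day 4); Compilers(day 5) before Algorithms(day 7); Compilers(day 5) before Statistics(day 6); Compilers=day 5 in [day 2,day 9]; Crypto=day 1 in [day 1,day 3]; Statistics=day 6 in [day 6,day 9]; Graphics=day 4 in [day 1,day 7]; Networks=day 2 in [day 2,day 6]; max 1 per day (cap 1).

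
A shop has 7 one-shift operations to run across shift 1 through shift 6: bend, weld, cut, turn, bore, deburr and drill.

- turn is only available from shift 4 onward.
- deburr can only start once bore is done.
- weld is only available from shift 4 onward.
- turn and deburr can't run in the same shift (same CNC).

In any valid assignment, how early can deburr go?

Precedence pushes deburr to at least shift 2.
deburr at shift 2 is achievable: cut in shift 1, bore in shift 1, weld in shift 4, bend in shift 1, deburr in shift 2, drill in shift 1, turn in shift 4.

shift 2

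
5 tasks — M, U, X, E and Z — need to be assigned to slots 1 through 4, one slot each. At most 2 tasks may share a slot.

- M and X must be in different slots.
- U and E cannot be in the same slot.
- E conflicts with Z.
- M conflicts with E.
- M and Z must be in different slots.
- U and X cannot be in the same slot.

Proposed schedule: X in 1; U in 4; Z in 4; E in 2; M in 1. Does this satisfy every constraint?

No. M and X must be in different slots is not satisfied.

U and X cannot be in the same slot — holds.
M and X must be in different slots — violated.
M conflicts with E — holds.
E conflicts with Z — holds.
U and E cannot be in the same slot — holds.
At most 2 tasks may share a slot — holds.
M and Z must be in different slots — holds.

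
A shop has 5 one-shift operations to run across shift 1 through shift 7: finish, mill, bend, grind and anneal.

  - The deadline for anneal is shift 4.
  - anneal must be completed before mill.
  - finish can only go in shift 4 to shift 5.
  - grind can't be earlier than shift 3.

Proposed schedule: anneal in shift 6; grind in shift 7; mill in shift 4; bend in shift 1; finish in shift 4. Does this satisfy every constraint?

The deadline for anneal is shift 4 — violated.
anneal must be completed before mill — violated.
finish can only go in shift 4 to shift 5 — holds.
grind can't be earlier than shift 3 — holds.

No. anneal must be completed before mill is not satisfied.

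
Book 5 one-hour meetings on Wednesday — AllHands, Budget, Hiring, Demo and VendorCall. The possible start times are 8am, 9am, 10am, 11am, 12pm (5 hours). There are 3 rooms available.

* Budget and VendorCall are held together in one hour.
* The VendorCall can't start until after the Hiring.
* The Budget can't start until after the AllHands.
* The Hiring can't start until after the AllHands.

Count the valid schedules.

50

Splitting on AllHands: it can be 8am (30), 9am (15), 10am (5). Listing each branch's schedules as (Budget, Hiring, Demo, VendorCall):
AllHands=8am: (10am,9am,8am,10am) (10am,9am,9am,10am) (10am,9am,10am,10am) (10am,9am,11am,10am) (10am,9am,12pm,10am) (11am,9am,8am,11am) (11am,9am,9am,11am) (11am,9am,10am,11am) (11am,9am,11am,11am) (11am,9am,12pm,11am) (11am,10am,8am,11am) (11am,10am,9am,11am) (11am,10am,10am,11am) (11am,10am,11am,11am) (11am,10am,12pm,11am) (12pm,9am,8am,12pm) (12pm,9am,9am,12pm) (12pm,9am,10am,12pm) (12pm,9am,11am,12pm) (12pm,9am,12pm,12pm) (12pm,10am,8am,12pm) (12pm,10am,9am,12pm) (12pm,10am,10am,12pm) (12pm,10am,11am,12pm) (12pm,10am,12pm,12pm) (12pm,11am,8am,12pm) (12pm,11am,9am,12pm) (12pm,11am,10am,12pm) (12pm,11am,11am,12pm) (12pm,11am,12pm,12pm) — 30.
AllHands=9am: (11am,10am,8am,11am) (11am,10am,9am,11am) (11am,10am,10am,11am) (11am,10am,11am,11am) (11am,10am,12pm,11am) (12pm,10am,8am,12pm) (12pm,10am,9am,12pm) (12pm,10am,10am,12pm) (12pm,10am,11am,12pm) (12pm,10am,12pm,12pm) (12pm,11am,8am,12pm) (12pm,11am,9am,12pm) (12pm,11am,10am,12pm) (12pm,11am,11am,12pm) (12pm,11am,12pm,12pm) — 15.
AllHands=10am: (12pm,11am,8am,12pm) (12pm,11am,9am,12pm) (12pm,11am,10am,12pm) (12pm,11am,11am,12pm) (12pm,11am,12pm,12pm) — 5.
Summing: 30 + 15 + 5 = 50.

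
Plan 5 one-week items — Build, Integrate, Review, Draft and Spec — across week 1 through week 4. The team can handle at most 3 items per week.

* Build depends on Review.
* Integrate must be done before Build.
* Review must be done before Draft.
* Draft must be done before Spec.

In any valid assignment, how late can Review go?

week 2

Downstream work caps Review at week 2.
Review at week 2 is achievable: Spec in week 4; Draft in week 3; Review in week 2; Integrate in week 1; Build in week 3.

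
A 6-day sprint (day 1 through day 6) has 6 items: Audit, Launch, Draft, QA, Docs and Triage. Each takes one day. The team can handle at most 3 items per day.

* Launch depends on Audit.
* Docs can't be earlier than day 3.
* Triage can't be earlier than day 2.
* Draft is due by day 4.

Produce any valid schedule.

QA=day 1; Draft=day 1; Triage=day 2; Launch=day 2; Docs=day 3; Audit=day 1

Checking: Audit(day 1) before Launch(day 2); Triage=day 2 in [day 2,day 6]; Docs=day 3 in [day 3,day 6]; Draft=day 1 in [day 1,day 4]; max 3 per day (cap 3).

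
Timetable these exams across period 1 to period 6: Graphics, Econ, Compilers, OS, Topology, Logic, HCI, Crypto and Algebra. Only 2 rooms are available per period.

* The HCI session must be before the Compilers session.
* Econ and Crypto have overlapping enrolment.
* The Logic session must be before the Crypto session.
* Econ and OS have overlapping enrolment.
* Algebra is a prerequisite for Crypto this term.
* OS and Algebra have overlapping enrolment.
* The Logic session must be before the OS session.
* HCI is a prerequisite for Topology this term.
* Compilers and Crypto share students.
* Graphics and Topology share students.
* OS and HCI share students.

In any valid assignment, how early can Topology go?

period 2

Precedence pushes Topology to at least period 2.
Topology at period 2 is achievable: OS=period 3, Crypto=period 3, Algebra=period 2, Econ=period 5, Compilers=period 4, Graphics=period 4, Logic=period 1, Topology=period 2, HCI=period 1.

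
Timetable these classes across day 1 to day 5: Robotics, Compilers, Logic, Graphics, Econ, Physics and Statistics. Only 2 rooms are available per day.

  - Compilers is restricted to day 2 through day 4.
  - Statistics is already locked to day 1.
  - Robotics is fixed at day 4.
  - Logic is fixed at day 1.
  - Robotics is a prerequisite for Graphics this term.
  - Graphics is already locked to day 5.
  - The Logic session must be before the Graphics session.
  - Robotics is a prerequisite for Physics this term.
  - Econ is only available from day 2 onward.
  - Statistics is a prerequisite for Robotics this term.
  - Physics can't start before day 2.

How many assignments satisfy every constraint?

8

Splitting on Compilers: it can be day 2 (3), day 3 (3), day 4 (2). Listing each branch's schedules as (Robotics, Logic, Graphics, Econ, Physics, Statistics) by day number:
Compilers=day 2: (4,1,5,2,5,1) (4,1,5,3,5,1) (4,1,5,4,5,1) — 3.
Compilers=day 3: (4,1,5,2,5,1) (4,1,5,3,5,1) (4,1,5,4,5,1) — 3.
Compilers=day 4: (4,1,5,2,5,1) (4,1,5,3,5,1) — 2.
Summing: 3 + 3 + 2 = 8.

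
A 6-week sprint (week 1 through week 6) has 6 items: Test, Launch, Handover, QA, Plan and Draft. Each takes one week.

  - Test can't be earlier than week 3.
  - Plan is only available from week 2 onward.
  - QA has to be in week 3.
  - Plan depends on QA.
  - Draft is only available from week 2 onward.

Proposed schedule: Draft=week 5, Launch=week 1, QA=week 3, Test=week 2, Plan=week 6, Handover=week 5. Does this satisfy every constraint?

No. Test can't be earlier than week 3 is not satisfied.

Plan depends on QA — holds.
Draft is only available from week 2 onward — holds.
Test can't be earlier than week 3 — violated.
Plan is only available from week 2 onward — holds.
QA has to be in week 3 — holds.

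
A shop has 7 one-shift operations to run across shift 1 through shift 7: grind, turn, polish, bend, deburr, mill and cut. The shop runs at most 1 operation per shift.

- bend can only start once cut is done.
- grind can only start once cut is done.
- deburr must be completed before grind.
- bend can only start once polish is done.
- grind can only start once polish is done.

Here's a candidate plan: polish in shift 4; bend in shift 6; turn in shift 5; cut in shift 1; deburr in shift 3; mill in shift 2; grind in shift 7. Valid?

The shop runs at most 1 operation per shift — holds.
bend can only start once cut is done — holds.
bend can only start once polish is done — holds.
deburr must be completed before grind — holds.
grind can only start once polish is done — holds.
grind can only start once cut is done — holds.

Valid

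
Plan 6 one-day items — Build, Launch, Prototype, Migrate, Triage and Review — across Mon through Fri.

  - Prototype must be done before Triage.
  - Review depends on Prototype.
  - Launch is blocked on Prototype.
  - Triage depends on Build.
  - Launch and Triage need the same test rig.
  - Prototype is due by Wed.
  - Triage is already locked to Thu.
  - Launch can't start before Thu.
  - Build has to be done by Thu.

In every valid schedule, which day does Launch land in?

Launch's window is Thu–Fri.
Triage is fixed at Thu, and Launch can't share a day with Triage.
So Launch must be Fri.

Fri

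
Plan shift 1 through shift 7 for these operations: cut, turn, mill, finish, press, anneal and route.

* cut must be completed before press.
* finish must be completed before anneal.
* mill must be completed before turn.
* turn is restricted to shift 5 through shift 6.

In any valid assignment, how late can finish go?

shift 6

Downstream work caps finish at shift 6.
finish at shift 6 is achievable: turn in shift 5, finish in shift 6, press in shift 2, cut in shift 1, route in shift 1, mill in shift 1, anneal in shift 7.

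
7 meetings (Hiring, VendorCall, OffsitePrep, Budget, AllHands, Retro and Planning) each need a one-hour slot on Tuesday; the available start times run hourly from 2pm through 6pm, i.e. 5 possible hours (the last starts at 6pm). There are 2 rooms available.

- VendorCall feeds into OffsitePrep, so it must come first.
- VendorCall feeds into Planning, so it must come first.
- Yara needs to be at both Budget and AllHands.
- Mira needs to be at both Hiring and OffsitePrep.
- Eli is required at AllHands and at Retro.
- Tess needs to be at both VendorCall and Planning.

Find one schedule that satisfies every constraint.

AllHands -> 5pm; Hiring -> 2pm; Budget -> 4pm; Planning -> 3pm; OffsitePrep -> 3pm; VendorCall -> 2pm; Retro -> 4pm

Checking: VendorCall(2pm) before Planning(3pm); VendorCall(2pm) before OffsitePrep(3pm); Hiring(2pm) != OffsitePrep(3pm); VendorCall(2pm) != Planning(3pm); AllHands(5pm) != Retro(4pm); Budget(4pm) != AllHands(5pm); max 2 per hour (cap 2).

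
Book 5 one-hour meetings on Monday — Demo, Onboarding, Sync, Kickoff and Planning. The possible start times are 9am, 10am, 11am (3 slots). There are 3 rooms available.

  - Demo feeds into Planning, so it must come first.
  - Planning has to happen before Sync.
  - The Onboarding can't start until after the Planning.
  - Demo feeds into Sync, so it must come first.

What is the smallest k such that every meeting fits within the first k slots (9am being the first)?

The precedence chain requires at least 3 distinct slots.
With at most 3 per slot and 5 meetings, at least 2 slots are needed.
3 works (last occupied slot: 11am): for example Demo in 9am; Sync in 11am; Kickoff in 9am; Planning in 10am; Onboarding in 11am.

3 slots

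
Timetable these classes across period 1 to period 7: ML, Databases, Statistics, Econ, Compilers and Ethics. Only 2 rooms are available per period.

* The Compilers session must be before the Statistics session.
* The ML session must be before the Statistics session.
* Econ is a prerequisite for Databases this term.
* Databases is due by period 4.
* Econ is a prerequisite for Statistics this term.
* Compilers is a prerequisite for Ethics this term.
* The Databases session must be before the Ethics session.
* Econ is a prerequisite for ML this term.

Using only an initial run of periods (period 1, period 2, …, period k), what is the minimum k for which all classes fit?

The precedence chain requires at least 3 distinct periods.
With at most 2 per period and 6 classes, at least 3 periods are needed.
3 works (last occupied period: period 3): for example Compilers=period 1; Ethics=period 3; ML=period 2; Econ=period 1; Databases=period 2; Statistics=period 3.

3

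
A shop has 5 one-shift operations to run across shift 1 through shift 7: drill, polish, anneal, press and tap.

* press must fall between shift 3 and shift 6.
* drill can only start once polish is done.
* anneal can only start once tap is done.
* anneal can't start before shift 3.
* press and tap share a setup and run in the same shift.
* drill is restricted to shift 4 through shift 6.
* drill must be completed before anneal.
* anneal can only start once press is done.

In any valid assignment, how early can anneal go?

Anneal is available from shift 3; precedence pushes anneal to at least shift 5.
anneal at shift 5 is achievable: drill in shift 4, tap in shift 3, anneal in shift 5, press in shift 3, polish in shift 1.

shift 5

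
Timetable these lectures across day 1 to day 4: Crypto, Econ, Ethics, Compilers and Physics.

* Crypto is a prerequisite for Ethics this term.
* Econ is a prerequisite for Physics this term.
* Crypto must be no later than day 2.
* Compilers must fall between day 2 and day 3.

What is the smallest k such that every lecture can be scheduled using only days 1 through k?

The precedence chain requires at least 2 distinct days.
2 works (last occupied day: day 2): for example Physics -> day 2, Crypto -> day 1, Ethics -> day 2, Econ -> day 1, Compilers -> day 2.

2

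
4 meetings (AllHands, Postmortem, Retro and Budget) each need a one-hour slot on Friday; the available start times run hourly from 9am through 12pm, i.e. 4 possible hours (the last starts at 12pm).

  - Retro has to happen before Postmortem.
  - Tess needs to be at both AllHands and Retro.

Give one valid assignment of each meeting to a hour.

Budget in 9am; Postmortem in 10am; Retro in 9am; AllHands in 10am

Checking: Retro(9am) before Postmortem(10am); AllHands(10am) != Retro(9am).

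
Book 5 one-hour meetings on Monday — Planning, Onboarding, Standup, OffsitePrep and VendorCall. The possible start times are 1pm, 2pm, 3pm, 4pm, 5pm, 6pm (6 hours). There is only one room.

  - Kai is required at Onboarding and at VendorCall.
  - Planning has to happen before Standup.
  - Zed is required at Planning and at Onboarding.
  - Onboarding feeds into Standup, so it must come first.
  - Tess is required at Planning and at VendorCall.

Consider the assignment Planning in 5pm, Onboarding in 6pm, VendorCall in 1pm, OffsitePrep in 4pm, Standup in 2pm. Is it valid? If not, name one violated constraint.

Planning has to happen before Standup — violated.
Zed is required at Planning and at Onboarding — holds.
There is only one room — holds.
Kai is required at Onboarding and at VendorCall — holds.
Tess is required at Planning and at VendorCall — holds.
Onboarding feeds into Standup, so it must come first — violated.

No — it violates: Onboarding feeds into Standup, so it must come first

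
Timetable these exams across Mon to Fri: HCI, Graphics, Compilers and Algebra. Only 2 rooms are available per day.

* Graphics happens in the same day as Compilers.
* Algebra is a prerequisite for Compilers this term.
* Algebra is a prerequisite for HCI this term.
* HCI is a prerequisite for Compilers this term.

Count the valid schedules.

10

Splitting on HCI: it can be Tue (3), Wed (4), Thu (3). Listing each branch's schedules as (Graphics, Compilers, Algebra):
HCI=Tue: (Wed,Wed,Mon) (Thu,Thu,Mon) (Fri,Fri,Mon) — 3.
HCI=Wed: (Thu,Thu,Mon) (Thu,Thu,Tue) (Fri,Fri,Mon) (Fri,Fri,Tue) — 4.
HCI=Thu: (Fri,Fri,Mon) (Fri,Fri,Tue) (Fri,Fri,Wed) — 3.
Summing: 3 + 4 + 3 = 10.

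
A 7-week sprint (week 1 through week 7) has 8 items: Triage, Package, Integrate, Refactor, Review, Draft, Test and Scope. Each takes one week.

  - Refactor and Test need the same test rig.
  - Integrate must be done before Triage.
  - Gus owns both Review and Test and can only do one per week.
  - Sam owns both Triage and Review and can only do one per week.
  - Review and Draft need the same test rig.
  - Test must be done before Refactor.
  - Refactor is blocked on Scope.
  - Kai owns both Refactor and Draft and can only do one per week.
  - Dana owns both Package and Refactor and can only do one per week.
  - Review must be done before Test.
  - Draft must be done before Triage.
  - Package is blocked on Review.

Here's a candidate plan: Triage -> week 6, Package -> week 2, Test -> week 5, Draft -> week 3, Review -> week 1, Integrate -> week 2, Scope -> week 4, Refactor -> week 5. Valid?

Review and Draft need the same test rig — holds.
Kai owns both Refactor and Draft and can only do one per week — holds.
Integrate must be done before Triage — holds.
Gus owns both Review and Test and can only do one per week — holds.
Test must be done before Refactor — violated.
Dana owns both Package and Refactor and can only do one per week — holds.
Sam owns both Triage and Review and can only do one per week — holds.
Package is blocked on Review — holds.
Refactor and Test need the same test rig — violated.
Refactor is blocked on Scope — holds.
Review must be done before Test — holds.
Draft must be done before Triage — holds.

No. Refactor and Test need the same test rig is not satisfied.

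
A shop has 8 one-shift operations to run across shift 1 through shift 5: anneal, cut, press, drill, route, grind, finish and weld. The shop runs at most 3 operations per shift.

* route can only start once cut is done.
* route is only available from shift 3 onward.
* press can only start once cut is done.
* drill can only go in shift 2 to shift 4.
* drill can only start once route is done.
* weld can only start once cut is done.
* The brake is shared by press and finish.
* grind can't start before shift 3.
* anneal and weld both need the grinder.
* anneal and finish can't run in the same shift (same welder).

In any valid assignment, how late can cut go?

Downstream work caps cut at shift 2.
cut at shift 2 is achievable: cut in shift 2; anneal in shift 1; weld in shift 4; drill in shift 4; grind in shift 3; finish in shift 2; press in shift 3; route in shift 3.

shift 2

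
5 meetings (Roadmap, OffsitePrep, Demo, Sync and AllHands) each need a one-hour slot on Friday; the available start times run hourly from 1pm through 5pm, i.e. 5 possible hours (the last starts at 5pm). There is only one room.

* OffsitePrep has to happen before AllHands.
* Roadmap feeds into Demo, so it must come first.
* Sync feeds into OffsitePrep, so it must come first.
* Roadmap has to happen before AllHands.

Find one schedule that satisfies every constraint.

Sync -> 2pm, Demo -> 5pm, OffsitePrep -> 3pm, Roadmap -> 1pm, AllHands -> 4pm

Checking: Roadmap(1pm) before AllHands(4pm); Roadmap(1pm) before Demo(5pm); OffsitePrep(3pm) before AllHands(4pm); Sync(2pm) before OffsitePrep(3pm); max 1 per hour (cap 1).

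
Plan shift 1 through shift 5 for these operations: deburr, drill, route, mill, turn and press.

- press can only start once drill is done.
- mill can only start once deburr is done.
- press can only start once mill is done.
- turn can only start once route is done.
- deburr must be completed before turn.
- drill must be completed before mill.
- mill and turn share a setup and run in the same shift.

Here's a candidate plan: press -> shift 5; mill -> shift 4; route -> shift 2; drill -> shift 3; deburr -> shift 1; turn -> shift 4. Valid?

Yes

press can only start once mill is done — holds.
mill can only start once deburr is done — holds.
drill must be completed before mill — holds.
turn can only start once route is done — holds.
deburr must be completed before turn — holds.
press can only start once drill is done — holds.
mill and turn share a setup and run in the same shift — holds.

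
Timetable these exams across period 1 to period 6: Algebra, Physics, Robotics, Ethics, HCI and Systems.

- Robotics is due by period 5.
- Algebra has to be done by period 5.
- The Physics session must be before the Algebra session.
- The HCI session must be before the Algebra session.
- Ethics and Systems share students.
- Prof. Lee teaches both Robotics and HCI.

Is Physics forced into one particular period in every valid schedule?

No

Physics can be period 1 (e.g. HCI=period 1; Physics=period 1; Robotics=period 2; Algebra=period 2; Ethics=period 1; Systems=period 2) or period 2 (e.g. HCI in period 2, Robotics in period 1, Systems in period 2, Algebra in period 3, Physics in period 2, Ethics in period 1).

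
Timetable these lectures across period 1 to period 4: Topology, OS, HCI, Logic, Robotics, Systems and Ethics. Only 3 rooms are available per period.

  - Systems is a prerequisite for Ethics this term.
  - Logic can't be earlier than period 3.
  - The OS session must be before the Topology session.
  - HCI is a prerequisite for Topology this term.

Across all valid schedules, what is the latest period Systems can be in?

Downstream work caps Systems at period 3.
Systems at period 3 is achievable: Ethics -> period 4; OS -> period 1; HCI -> period 1; Robotics -> period 1; Logic -> period 3; Systems -> period 3; Topology -> period 2.

period 3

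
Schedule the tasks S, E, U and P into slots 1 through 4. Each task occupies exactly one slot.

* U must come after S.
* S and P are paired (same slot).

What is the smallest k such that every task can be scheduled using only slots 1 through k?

The precedence chain requires at least 2 distinct slots.
2 works (last occupied slot: 2): for example E=1, S=1, U=2, P=1.

2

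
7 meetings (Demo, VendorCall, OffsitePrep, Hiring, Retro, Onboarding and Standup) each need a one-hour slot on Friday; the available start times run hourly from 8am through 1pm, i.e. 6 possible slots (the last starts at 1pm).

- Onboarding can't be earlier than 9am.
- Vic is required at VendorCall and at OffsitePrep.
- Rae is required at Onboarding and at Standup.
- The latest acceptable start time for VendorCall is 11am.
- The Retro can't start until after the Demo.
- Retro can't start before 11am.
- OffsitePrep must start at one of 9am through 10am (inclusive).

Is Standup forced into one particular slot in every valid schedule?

Standup can be 8am (e.g. VendorCall in 8am, Standup in 8am, OffsitePrep in 9am, Demo in 8am, Retro in 11am, Onboarding in 9am, Hiring in 8am) or 9am (e.g. Onboarding in 10am; Standup in 9am; Demo in 8am; VendorCall in 8am; Retro in 11am; Hiring in 8am; OffsitePrep in 9am).

No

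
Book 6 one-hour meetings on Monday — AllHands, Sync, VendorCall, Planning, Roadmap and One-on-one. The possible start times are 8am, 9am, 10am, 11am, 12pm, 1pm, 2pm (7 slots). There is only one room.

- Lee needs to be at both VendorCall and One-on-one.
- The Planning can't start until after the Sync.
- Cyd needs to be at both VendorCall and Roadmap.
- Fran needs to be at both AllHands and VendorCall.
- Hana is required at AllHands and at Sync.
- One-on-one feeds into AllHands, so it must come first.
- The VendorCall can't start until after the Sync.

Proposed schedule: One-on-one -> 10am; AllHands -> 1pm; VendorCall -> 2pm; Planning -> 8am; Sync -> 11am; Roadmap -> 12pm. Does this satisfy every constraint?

The Planning can't start until after the Sync — violated.
Cyd needs to be at both VendorCall and Roadmap — holds.
There is only one room — holds.
Lee needs to be at both VendorCall and One-on-one — holds.
Fran needs to be at both AllHands and VendorCall — holds.
One-on-one feeds into AllHands, so it must come first — holds.
Hana is required at AllHands and at Sync — holds.
The VendorCall can't start until after the Sync — holds.

No — it violates: The Planning can't start until after the Sync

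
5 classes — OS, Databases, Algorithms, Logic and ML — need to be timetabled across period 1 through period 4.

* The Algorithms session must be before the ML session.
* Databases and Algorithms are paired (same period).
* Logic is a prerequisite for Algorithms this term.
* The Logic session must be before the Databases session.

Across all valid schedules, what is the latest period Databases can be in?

period 3

Precedence pushes Databases to at least period 2; Databases must be in the same period as Algorithms, which can't be after period 3, so Databases is at most period 3.
Databases at period 3 is achievable: Logic -> period 1, OS -> period 1, Databases -> period 3, Algorithms -> period 3, ML -> period 4.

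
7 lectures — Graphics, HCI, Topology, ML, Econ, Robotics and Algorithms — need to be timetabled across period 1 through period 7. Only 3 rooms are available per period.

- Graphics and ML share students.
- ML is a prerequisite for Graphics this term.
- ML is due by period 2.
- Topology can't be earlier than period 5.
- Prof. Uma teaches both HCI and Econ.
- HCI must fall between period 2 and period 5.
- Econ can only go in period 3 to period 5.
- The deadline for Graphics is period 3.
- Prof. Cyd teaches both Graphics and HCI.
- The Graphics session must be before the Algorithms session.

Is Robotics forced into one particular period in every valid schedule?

Robotics can be period 1 (e.g. ML=period 1, Robotics=period 1, Graphics=period 2, HCI=period 4, Algorithms=period 3, Topology=period 5, Econ=period 3) or period 2 (e.g. Robotics in period 2; Algorithms in period 3; HCI in period 4; Topology in period 5; ML in period 1; Econ in period 3; Graphics in period 2).

No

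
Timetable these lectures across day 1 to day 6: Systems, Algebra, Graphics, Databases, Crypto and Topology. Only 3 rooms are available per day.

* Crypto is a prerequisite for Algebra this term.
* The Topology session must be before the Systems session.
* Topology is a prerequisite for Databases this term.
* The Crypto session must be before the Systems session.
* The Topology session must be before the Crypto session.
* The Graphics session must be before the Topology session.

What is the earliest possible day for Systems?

day 4

Precedence pushes Systems to at least day 4.
Systems at day 4 is achievable: Crypto in day 3; Systems in day 4; Topology in day 2; Algebra in day 4; Graphics in day 1; Databases in day 3.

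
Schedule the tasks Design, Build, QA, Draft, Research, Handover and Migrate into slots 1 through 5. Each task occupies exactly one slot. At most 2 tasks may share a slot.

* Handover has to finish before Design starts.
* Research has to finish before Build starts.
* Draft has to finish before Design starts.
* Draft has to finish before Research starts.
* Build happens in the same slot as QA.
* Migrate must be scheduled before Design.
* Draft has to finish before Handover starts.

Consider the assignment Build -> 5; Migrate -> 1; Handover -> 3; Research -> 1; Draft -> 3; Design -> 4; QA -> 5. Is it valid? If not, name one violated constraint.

Draft has to finish before Design starts — holds.
At most 2 tasks may share a slot — holds.
Handover has to finish before Design starts — holds.
Migrate must be scheduled before Design — holds.
Draft has to finish before Research starts — violated.
Draft has to finish before Handover starts — violated.
Research has to finish before Build starts — holds.
Build happens in the same slot as QA — holds.

No — it violates: Draft has to finish before Research starts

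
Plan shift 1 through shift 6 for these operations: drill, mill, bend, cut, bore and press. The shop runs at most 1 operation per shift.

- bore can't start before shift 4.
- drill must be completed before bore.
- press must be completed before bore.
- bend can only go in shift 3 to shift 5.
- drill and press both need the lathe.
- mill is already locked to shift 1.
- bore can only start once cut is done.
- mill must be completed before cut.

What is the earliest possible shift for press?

shift 2

Downstream work caps press at shift 5.
press at shift 2 is achievable: drill=shift 5; mill=shift 1; bore=shift 6; press=shift 2; bend=shift 3; cut=shift 4.
Nothing earlier works — the conflict and capacity constraints rule out every shift before shift 2.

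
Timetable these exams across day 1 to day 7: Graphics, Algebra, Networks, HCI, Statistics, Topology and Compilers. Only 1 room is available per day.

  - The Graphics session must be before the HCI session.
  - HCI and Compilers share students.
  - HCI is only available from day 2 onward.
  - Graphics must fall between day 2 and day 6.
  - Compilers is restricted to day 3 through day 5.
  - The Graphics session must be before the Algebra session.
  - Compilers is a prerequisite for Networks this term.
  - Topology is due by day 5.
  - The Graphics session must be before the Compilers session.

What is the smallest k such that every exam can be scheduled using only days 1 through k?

7 days

The precedence chain requires at least 3 distinct days.
With at most 1 per day and 7 exams, at least 7 days are needed.
Propagating the time windows through the other constraints, Networks can't land before day 4, so the schedule must run through at least day 4.
7 works (last occupied day: day 7): for example Algebra=day 5; Compilers=day 3; Graphics=day 2; Statistics=day 7; Networks=day 6; HCI=day 4; Topology=day 1.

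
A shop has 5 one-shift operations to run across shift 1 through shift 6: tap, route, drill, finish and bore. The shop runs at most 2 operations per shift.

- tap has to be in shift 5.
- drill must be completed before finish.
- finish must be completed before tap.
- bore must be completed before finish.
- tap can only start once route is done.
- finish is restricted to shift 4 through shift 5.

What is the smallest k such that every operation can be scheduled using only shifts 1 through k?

The precedence chain requires at least 3 distinct shifts.
With at most 2 per shift and 5 operations, at least 3 shifts are needed.
tap can't be placed before shift 5, so the schedule must run through at least shift 5.
5 works (last occupied shift: shift 5): for example bore in shift 2; drill in shift 1; tap in shift 5; finish in shift 4; route in shift 1.

5 shifts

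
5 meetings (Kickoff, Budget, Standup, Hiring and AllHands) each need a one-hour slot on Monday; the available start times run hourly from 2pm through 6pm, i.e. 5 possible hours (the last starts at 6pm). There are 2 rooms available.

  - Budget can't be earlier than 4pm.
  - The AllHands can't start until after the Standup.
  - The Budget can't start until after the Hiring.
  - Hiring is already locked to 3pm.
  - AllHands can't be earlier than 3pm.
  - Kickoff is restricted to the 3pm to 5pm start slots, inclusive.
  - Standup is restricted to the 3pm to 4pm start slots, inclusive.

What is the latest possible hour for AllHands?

AllHands is available from 3pm; precedence pushes AllHands to at least 4pm.
AllHands at 6pm is achievable: AllHands in 6pm, Hiring in 3pm, Kickoff in 4pm, Budget in 4pm, Standup in 3pm.

6pm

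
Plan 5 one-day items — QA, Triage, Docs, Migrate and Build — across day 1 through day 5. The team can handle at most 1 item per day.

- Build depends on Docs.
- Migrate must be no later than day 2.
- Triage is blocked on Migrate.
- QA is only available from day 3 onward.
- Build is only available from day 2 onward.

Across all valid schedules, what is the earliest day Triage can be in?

day 2

Precedence pushes Triage to at least day 2.
Triage at day 2 is achievable: Docs in day 4, QA in day 3, Triage in day 2, Migrate in day 1, Build in day 5.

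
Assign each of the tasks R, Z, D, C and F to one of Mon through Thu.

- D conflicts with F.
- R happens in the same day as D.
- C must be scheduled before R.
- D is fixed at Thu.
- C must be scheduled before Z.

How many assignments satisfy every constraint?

Splitting on Z: it can be Tue (3), Wed (6), Thu (9). Listing each branch's schedules as (R, D, C, F):
Z=Tue: (Thu,Thu,Mon,Mon) (Thu,Thu,Mon,Tue) (Thu,Thu,Mon,Wed) — 3.
Z=Wed: (Thu,Thu,Mon,Mon) (Thu,Thu,Mon,Tue) (Thu,Thu,Mon,Wed) (Thu,Thu,Tue,Mon) (Thu,Thu,Tue,Tue) (Thu,Thu,Tue,Wed) — 6.
Z=Thu: (Thu,Thu,Mon,Mon) (Thu,Thu,Mon,Tue) (Thu,Thu,Mon,Wed) (Thu,Thu,Tue,Mon) (Thu,Thu,Tue,Tue) (Thu,Thu,Tue,Wed) (Thu,Thu,Wed,Mon) (Thu,Thu,Wed,Tue) (Thu,Thu,Wed,Wed) — 9.
Summing: 3 + 6 + 9 = 18.

18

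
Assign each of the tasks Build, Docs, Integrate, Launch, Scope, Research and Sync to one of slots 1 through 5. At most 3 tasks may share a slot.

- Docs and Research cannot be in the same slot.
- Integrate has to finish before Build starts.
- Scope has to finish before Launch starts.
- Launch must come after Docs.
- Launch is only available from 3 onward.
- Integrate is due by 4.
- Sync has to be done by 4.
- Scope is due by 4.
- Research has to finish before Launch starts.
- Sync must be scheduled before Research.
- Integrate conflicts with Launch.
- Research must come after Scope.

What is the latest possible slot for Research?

4

Precedence pushes Research to at least 2; downstream work caps Research at 4.
Research at 4 is achievable: Docs -> 2, Scope -> 1, Integrate -> 1, Research -> 4, Build -> 2, Launch -> 5, Sync -> 1.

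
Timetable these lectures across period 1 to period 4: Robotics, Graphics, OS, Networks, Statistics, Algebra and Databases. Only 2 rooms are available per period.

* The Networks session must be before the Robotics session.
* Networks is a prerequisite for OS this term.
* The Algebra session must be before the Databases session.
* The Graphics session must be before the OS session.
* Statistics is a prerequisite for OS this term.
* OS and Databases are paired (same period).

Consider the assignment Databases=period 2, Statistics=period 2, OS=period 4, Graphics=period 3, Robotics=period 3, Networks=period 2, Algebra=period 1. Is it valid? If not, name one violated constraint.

No. OS and Databases are paired (same period) is not satisfied.

OS and Databases are paired (same period) — violated.
The Networks session must be before the Robotics session — holds.
Statistics is a prerequisite for OS this term — holds.
Networks is a prerequisite for OS this term — holds.
The Algebra session must be before the Databases session — holds.
The Graphics session must be before the OS session — holds.
Only 2 rooms are available per period — violated.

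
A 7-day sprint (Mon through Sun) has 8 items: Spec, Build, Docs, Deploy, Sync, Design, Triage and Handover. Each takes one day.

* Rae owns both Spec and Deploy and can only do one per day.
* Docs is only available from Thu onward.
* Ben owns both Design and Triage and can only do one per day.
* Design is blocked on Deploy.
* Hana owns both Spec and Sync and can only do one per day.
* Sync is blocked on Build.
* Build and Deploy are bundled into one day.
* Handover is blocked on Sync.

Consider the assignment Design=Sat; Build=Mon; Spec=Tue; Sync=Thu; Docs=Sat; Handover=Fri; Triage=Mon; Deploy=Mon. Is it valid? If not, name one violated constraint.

Yes, all constraints hold

Sync is blocked on Build — holds.
Rae owns both Spec and Deploy and can only do one per day — holds.
Docs is only available from Thu onward — holds.
Build and Deploy are bundled into one day — holds.
Design is blocked on Deploy — holds.
Handover is blocked on Sync — holds.
Hana owns both Spec and Sync and can only do one per day — holds.
Ben owns both Design and Triage and can only do one per day — holds.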